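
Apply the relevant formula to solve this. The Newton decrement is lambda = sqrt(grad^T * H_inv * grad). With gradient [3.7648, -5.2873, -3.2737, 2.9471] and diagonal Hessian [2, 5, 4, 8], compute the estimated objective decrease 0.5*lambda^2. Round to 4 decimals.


Step 1: H is diagonal, so H^(-1) * g = [1.8824, -1.0575, -0.8184, 0.3684].
Step 2: g^T H^(-1) g = sum_i g_i^2 / H_ii
  = (3.7648)^2/2 + (-5.2873)^2/5 + (-3.2737)^2/4 + (2.9471)^2/8
  = 7.0869 + 5.5911 + 2.6793 + 1.0857 = 16.4429
Step 3: Objective decrease = 0.5 * g^T H^(-1) g = 8.2215


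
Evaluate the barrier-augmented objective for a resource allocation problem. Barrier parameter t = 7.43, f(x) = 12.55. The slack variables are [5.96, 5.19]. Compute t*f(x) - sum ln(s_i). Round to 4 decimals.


Step 1: Compute log-barrier.
ln values: [1.7851, 1.6467]
phi = -(1.7851 + 1.6467) = -3.4318
Step 2: Compute augmented objective.
t*f(x) = 7.43*12.55 = 93.2465
Total = 93.2465 - 3.4318 = 89.8147


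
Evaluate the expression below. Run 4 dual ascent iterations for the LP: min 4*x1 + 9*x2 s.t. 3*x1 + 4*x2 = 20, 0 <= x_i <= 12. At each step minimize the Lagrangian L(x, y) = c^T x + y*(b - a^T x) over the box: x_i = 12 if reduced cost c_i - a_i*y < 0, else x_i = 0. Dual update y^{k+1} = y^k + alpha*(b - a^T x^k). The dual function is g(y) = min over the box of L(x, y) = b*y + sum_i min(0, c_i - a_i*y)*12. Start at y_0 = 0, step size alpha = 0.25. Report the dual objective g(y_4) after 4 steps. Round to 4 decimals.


Dual ascent for LP: min 4*x1 + 9*x2, 3*x1 + 4*x2 = 20, 0 <= x_i <= 12
Step 1: y^k = 0.0, reduced costs: (4.0, 9.0)
  x^k = (0.0, 0.0), subgradient = b - a^T x = 20.0
  y^{k+1} = 0.0 + 0.25*20.0 = 5.0
Step 2: y^k = 5.0, reduced costs: (-11.0, -11.0)
  x^k = (12.0, 12.0), subgradient = b - a^T x = -64.0
  y^{k+1} = 5.0 + 0.25*-64.0 = -11.0
Step 3: y^k = -11.0, reduced costs: (37.0, 53.0)
  x^k = (0.0, 0.0), subgradient = b - a^T x = 20.0
  y^{k+1} = -11.0 + 0.25*20.0 = -6.0
Step 4: y^k = -6.0, reduced costs: (22.0, 33.0)
  x^k = (0.0, 0.0), subgradient = b - a^T x = 20.0
  y^{k+1} = -6.0 + 0.25*20.0 = -1.0
Dual objective at y_4 = -1.0: reduced costs (7.0, 13.0), box minimizer x = (0.0, 0.0)
g(y_4) = b*y + (c1 - a1*y)*x1 + (c2 - a2*y)*x2 = 20*(-1.0) + 7.0*0.0 + 13.0*0.0 = -20.0 + 0.0 + 0.0 = -20.0


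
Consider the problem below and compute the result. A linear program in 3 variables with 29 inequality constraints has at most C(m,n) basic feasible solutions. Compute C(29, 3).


Each vertex corresponds to some choice of n active constraints out of m, so the number of vertices is at most C(m, n) = m! / (n!(m-n)!).
m = 29, n = 3
Numerator: 29 * 28 * 27
Denominator: 3! = 6
C(29, 3) = 3654


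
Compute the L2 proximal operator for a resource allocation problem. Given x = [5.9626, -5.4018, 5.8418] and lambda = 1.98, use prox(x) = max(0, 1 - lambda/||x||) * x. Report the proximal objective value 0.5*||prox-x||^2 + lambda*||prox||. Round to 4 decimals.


Step 1: Compute ||x||.
||x|| = 9.9428
Step 2: Compute scaling factor.
scale = max(0, 1 - 1.98/9.9428) = 0.8009
Step 3: prox(x) = [4.7752, -4.3261, 4.6785]
||prox(x)|| = 7.9628
Step 4: Proximal objective.
0.5*||prox-x||^2 = 1.9602
lambda*||prox|| = 15.7663
Total = 17.7265


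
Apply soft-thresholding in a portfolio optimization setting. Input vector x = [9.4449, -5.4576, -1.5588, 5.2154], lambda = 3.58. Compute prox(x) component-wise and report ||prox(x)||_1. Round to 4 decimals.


Soft-thresholding with lambda = 3.58:
prox(9.4449) = sign(9.4449)*max(|9.4449| - 3.58, 0) = 5.8649
prox(-5.4576) = sign(-5.4576)*max(|-5.4576| - 3.58, 0) = -1.8776
prox(-1.5588) = sign(-1.5588)*max(|-1.5588| - 3.58, 0) = 0.0
prox(5.2154) = sign(5.2154)*max(|5.2154| - 3.58, 0) = 1.6354
prox(x) = [5.8649, -1.8776, 0.0, 1.6354]
||prox(x)||_1 = 5.8649 + 1.8776 + 0.0 + 1.6354 = 9.3779


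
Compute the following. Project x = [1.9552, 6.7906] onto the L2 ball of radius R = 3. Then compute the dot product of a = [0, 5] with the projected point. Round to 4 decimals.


Step 1: Compute ||x|| (intermediates to 6 decimals).
||x|| = sqrt(1.9552^2 + 6.7906^2) = 7.066474
Step 2: Project.
Since ||x|| > R, scale = R/||x|| = 3/7.066474 = 0.42454, proj(x) = scale * x
proj(x) = [0.830061, 2.882881]
Step 3: Dot product.
a^T * proj(x) = 0*0.830061 + 5*2.882881 = 14.4144


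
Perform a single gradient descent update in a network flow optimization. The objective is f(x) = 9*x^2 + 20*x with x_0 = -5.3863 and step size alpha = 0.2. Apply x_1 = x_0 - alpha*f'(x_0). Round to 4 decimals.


We compute the gradient at x_0 and apply the update.
f'(x) = 18*x + 20
f'(-5.3863) = 18*-5.3863 + 20 = -76.9534
x_1 = -5.3863 - 0.2*-76.9534 = 10.0044


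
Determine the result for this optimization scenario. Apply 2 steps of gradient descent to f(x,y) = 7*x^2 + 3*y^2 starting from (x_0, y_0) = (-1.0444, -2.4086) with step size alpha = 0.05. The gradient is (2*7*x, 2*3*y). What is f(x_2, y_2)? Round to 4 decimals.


Gradient descent on f(x,y) = 7*x^2 + 3*y^2.
Starting point: (-1.0444, -2.4086), alpha = 0.05
Step 1: grad_x = 2*7*-1.0444 = -14.6216, grad_y = 2*3*-2.4086 = -14.4516
  x_1 = -1.0444 - 0.05*-14.6216 = -0.3133
  y_1 = -2.4086 - 0.05*-14.4516 = -1.686
Step 2: grad_x = 2*7*-0.3133 = -4.3865, grad_y = 2*3*-1.686 = -10.1161
  x_2 = -0.3133 - 0.05*-4.3865 = -0.094
  y_2 = -1.686 - 0.05*-10.1161 = -1.1802
f(-0.094, -1.1802) = 7*(-0.094)^2 + 3*(-1.1802)^2 = 4.2406


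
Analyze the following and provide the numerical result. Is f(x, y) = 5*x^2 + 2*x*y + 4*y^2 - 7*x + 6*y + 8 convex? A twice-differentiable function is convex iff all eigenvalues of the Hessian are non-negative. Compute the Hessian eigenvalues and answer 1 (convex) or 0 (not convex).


The Hessian of f(x,y) = 5*x^2 + 2*x*y + 4*y^2 - 7*x + 6*y + 8 is:
H = [[10, 2], [2, 8]]
Trace = 10 + 8 = 18
Determinant = 10*8 - (2)^2 = 76
Discriminant = (18)^2 - 4*76 = 20.0
Eigenvalues: lambda_1 = 6.7639, lambda_2 = 11.2361
The function is convex.

1


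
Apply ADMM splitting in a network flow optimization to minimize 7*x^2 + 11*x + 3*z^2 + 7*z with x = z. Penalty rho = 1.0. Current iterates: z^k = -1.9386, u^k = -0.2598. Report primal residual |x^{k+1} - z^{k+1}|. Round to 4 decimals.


ADMM iteration with rho = 1.0, z^k = -1.9386, u^k = -0.2598
Step 1: x-update.
Minimize 7*x^2 + 11*x + (1.0/2)*(x + 1.9386 - 0.2598)^2
FOC: (2*7 + 1.0)*x = -11 + 1.0*(-1.9386 + 0.2598)
x^{k+1} = -0.8453
Step 2: z-update.
Minimize 3*z^2 + 7*z + (1.0/2)*(-0.8453 - z - 0.2598)^2
FOC: (2*3 + 1.0)*z = -7 + 1.0*(-0.8453 - 0.2598)
z^{k+1} = -1.1579
Step 3: u-update.
u^{k+1} = -0.2598 - 0.8453 + 1.1579 = 0.0528
Step 4: Primal residual = |-0.8453 + 1.1579| = 0.3126


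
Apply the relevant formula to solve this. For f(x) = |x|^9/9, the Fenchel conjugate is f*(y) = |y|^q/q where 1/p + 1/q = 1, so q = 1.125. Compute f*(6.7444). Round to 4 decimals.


The conjugate exponent q satisfies 1/p + 1/q = 1.
p = 9, so q = 9/(9 - 1) = 1.125
|y|^q = 6.7444^1.125 = 8.5617
f*(6.7444) = 8.5617 / 1.125 = 7.6104


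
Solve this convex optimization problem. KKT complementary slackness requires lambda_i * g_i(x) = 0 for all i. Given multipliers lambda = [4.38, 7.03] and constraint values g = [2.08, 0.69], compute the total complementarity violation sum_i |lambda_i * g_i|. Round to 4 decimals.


KKT complementary slackness check:
lambda_1 * g_1 = 4.38 * 2.08 = 9.1104
lambda_2 * g_2 = 7.03 * 0.69 = 4.8507
Total violation = 9.1104 + 4.8507 = 13.9611


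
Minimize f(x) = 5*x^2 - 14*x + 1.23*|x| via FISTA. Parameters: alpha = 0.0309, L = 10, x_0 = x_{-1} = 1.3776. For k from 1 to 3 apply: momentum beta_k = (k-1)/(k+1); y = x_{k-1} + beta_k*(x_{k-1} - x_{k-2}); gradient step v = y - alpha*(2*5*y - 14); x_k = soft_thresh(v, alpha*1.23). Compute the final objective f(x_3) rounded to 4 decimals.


FISTA on f(x) = 5*x^2 - 14*x + 1.23*|x|
L = 10, alpha = 0.0309
Iteration 1: beta = 0.0, y = 1.3776 + 0.0*(1.3776 - 1.3776) = 1.3776
  grad(y) = -0.224, v = y - alpha*grad = 1.3845
  prox(v) = soft_thresh(1.3845, 0.038) = 1.3465
Iteration 2: beta = 0.3333, y = 1.3465 + 0.3333*(1.3465 - 1.3776) = 1.3362
  grad(y) = -0.6385, v = y - alpha*grad = 1.3559
  prox(v) = soft_thresh(1.3559, 0.038) = 1.3179
Iteration 3: beta = 0.5, y = 1.3179 + 0.5*(1.3179 - 1.3465) = 1.3036
  grad(y) = -0.9645, v = y - alpha*grad = 1.3334
  prox(v) = soft_thresh(1.3334, 0.038) = 1.2953
f(x_3) = 5*1.2953^2 - 14*1.2953 + 1.23*|1.2953| = -8.152


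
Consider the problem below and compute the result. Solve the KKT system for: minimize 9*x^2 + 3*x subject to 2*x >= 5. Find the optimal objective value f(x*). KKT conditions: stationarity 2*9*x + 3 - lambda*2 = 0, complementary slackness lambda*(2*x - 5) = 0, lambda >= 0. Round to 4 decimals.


Step 1: Try lambda = 0 (constraint inactive).
x_unc = -3/(2*9) = -0.1667
Check: 2*-0.1667 = -0.3334 < 5 -- violated!
Step 2: Constraint must be active: 2*x = 5
x* = 5/2 = 2.5
lambda = (2*9*2.5 + 3)/2 = 24.0
Step 3: Compute optimal value.
f(x*) = 9*2.5^2 + 3*2.5 = 63.75


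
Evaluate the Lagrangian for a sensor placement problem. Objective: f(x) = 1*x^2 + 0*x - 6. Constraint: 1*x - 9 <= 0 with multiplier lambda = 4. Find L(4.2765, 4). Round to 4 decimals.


Step 1: Evaluate f(x).
f(4.2765) = 1*4.2765^2 + 0*4.2765 - 6 = 12.2885
Step 2: Evaluate g(x).
g(4.2765) = 1*4.2765 - 9 = -4.7235
Step 3: Compute Lagrangian.
L = 12.2885 + 4*-4.7235 = -6.6055


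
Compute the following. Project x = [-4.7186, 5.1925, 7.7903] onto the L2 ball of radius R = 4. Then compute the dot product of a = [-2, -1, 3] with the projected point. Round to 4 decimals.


Step 1: Compute ||x|| (intermediates to 6 decimals).
||x|| = sqrt((-4.7186)^2 + 5.1925^2 + 7.7903^2) = 10.484084
Step 2: Project.
Since ||x|| > R, scale = R/||x|| = 4/10.484084 = 0.381531, proj(x) = scale * x
proj(x) = [-1.800292, 1.9811, 2.972241]
Step 3: Dot product.
a^T * proj(x) = -2*(-1.800292) - 1*1.9811 + 3*2.972241 = 10.5362


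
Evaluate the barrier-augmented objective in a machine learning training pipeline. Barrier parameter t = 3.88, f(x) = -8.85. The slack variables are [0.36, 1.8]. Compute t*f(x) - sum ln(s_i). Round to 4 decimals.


Step 1: Compute log-barrier.
ln values: [-1.0217, 0.5878]
phi = -(-1.0217 + 0.5878) = 0.4339
Step 2: Compute augmented objective.
t*f(x) = 3.88*-8.85 = -34.338
Total = -34.338 + 0.4339 = -33.9041


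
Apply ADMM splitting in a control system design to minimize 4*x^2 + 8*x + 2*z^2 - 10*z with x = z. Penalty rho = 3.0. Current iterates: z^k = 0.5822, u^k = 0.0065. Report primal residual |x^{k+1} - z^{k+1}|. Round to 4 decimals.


ADMM iteration with rho = 3.0, z^k = 0.5822, u^k = 0.0065
Step 1: x-update.
Minimize 4*x^2 + 8*x + (3.0/2)*(x - 0.5822 + 0.0065)^2
FOC: (2*4 + 3.0)*x = -8 + 3.0*(0.5822 - 0.0065)
x^{k+1} = -0.5703
Step 2: z-update.
Minimize 2*z^2 - 10*z + (3.0/2)*(-0.5703 - z + 0.0065)^2
FOC: (2*2 + 3.0)*z = 10 + 3.0*(-0.5703 + 0.0065)
z^{k+1} = 1.187
Step 3: u-update.
u^{k+1} = 0.0065 - 0.5703 - 1.187 = -1.7507
Step 4: Primal residual = |-0.5703 - 1.187| = 1.7572


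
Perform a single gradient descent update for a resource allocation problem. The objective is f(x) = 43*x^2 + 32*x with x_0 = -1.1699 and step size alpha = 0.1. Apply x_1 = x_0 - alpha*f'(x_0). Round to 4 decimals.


We compute the gradient at x_0 and apply the update.
f'(x) = 86*x + 32
f'(-1.1699) = 86*-1.1699 + 32 = -68.6114
x_1 = -1.1699 - 0.1*-68.6114 = 5.6912


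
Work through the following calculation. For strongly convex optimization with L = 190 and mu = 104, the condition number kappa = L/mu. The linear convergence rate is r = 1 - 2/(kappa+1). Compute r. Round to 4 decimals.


Step 1: Compute the condition number.
kappa = L/mu = 190/104 = 1.8269
Step 2: Compute the convergence rate.
r = 1 - 2/(kappa + 1) = 1 - 2*mu/(L + mu) = (L - mu)/(L + mu) = 86/294 = 0.2925


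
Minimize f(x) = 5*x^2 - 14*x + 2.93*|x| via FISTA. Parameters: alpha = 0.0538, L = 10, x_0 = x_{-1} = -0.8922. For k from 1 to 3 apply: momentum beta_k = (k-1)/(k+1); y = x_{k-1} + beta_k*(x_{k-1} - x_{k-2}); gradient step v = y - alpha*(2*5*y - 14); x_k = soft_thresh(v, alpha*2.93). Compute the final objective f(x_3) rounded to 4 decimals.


FISTA on f(x) = 5*x^2 - 14*x + 2.93*|x|
L = 10, alpha = 0.0538
Iteration 1: beta = 0.0, y = -0.8922 + 0.0*(-0.8922 + 0.8922) = -0.8922
  grad(y) = -22.922, v = y - alpha*grad = 0.341
  prox(v) = soft_thresh(0.341, 0.1576) = 0.1834
Iteration 2: beta = 0.3333, y = 0.1834 + 0.3333*(0.1834 + 0.8922) = 0.5419
  grad(y) = -8.5811, v = y - alpha*grad = 1.0036
  prox(v) = soft_thresh(1.0036, 0.1576) = 0.8459
Iteration 3: beta = 0.5, y = 0.8459 + 0.5*(0.8459 - 0.1834) = 1.1772
  grad(y) = -2.228, v = y - alpha*grad = 1.2971
  prox(v) = soft_thresh(1.2971, 0.1576) = 1.1394
f(x_3) = 5*1.1394^2 - 14*1.1394 + 2.93*|1.1394| = -6.122


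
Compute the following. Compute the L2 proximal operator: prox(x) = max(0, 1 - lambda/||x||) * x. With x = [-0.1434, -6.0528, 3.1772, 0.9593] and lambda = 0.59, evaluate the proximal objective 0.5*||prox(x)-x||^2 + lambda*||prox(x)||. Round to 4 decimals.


Step 1: Compute ||x||.
||x|| = 6.9045
Step 2: Compute scaling factor.
scale = max(0, 1 - 0.59/6.9045) = 0.9145
Step 3: prox(x) = [-0.1311, -5.5356, 2.9057, 0.8773]
||prox(x)|| = 6.3145
Step 4: Proximal objective.
0.5*||prox-x||^2 = 0.1741
lambda*||prox|| = 3.7256
Total = 3.8996


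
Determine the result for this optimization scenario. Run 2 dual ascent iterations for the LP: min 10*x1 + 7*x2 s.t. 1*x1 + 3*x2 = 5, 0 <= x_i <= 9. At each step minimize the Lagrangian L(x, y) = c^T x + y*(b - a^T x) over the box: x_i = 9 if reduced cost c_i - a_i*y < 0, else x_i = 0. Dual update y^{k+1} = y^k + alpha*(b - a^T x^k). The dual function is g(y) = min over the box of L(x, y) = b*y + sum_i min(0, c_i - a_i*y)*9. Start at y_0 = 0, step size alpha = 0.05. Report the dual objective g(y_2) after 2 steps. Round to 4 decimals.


Dual ascent for LP: min 10*x1 + 7*x2, 1*x1 + 3*x2 = 5, 0 <= x_i <= 9
Step 1: y^k = 0.0, reduced costs: (10.0, 7.0)
  x^k = (0.0, 0.0), subgradient = b - a^T x = 5.0
  y^{k+1} = 0.0 + 0.05*5.0 = 0.25
Step 2: y^k = 0.25, reduced costs: (9.75, 6.25)
  x^k = (0.0, 0.0), subgradient = b - a^T x = 5.0
  y^{k+1} = 0.25 + 0.05*5.0 = 0.5
Dual objective at y_2 = 0.5: reduced costs (9.5, 5.5), box minimizer x = (0.0, 0.0)
g(y_2) = b*y + (c1 - a1*y)*x1 + (c2 - a2*y)*x2 = 5*0.5 + 9.5*0.0 + 5.5*0.0 = 2.5 + 0.0 + 0.0 = 2.5


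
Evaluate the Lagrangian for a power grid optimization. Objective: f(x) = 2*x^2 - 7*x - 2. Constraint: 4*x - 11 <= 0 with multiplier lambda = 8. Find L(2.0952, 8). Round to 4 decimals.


Step 1: Evaluate f(x).
f(2.0952) = 2*2.0952^2 - 7*2.0952 - 2 = -7.8867
Step 2: Evaluate g(x).
g(2.0952) = 4*2.0952 - 11 = -2.6192
Step 3: Compute Lagrangian.
L = -7.8867 + 8*-2.6192 = -28.8403


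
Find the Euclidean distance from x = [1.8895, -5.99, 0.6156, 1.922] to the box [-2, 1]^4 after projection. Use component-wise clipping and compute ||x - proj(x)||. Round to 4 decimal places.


Project each component onto [-2, 1].
clip(1.8895) = 1.0, clip(-5.99) = -2.0, clip(0.6156) = 0.6156, clip(1.922) = 1.0
Projection = [1.0, -2.0, 0.6156, 1.0]
Squared diffs: [0.7912, 15.9201, 0.0, 0.8501]
Distance = sqrt(17.5614) = 4.1906


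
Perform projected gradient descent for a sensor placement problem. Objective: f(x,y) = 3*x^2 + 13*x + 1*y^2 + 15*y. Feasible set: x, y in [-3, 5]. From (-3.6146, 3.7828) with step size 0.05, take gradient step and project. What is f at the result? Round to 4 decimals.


Step 1: Compute gradient at (-3.6146, 3.7828).
grad_x = 2*3*-3.6146 + 13 = -8.6876
grad_y = 2*1*3.7828 + 15 = 22.5656
Step 2: Gradient step.
x_raw = -3.6146 - 0.05*-8.6876 = -3.1802
y_raw = 3.7828 - 0.05*22.5656 = 2.6545
Step 3: Project onto [-3, 5].
x_proj = clip(-3.1802) = -3.0
y_proj = clip(2.6545) = 2.6545
Step 4: Evaluate f.
f(-3.0, 2.6545) = 34.8643


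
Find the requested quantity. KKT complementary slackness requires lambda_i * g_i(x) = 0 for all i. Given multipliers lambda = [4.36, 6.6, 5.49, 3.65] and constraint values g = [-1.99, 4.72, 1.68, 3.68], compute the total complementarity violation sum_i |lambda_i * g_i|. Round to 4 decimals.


KKT complementary slackness check:
lambda_1 * g_1 = 4.36 * -1.99 = -8.6764
lambda_2 * g_2 = 6.6 * 4.72 = 31.152
lambda_3 * g_3 = 5.49 * 1.68 = 9.2232
lambda_4 * g_4 = 3.65 * 3.68 = 13.432
Total violation = 8.6764 + 31.152 + 9.2232 + 13.432 = 62.4836


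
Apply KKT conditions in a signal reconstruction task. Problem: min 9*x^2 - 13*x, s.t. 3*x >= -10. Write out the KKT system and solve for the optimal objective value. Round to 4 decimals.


Step 1: Try lambda = 0 (constraint inactive).
Stationarity: 2*9*x - 13 = 0
x* = 13/(2*9) = 13/18 = 0.7222 (rounded; the exact value 13/18 is used below)
Check constraint: 3*0.7222 = 2.1666 >= -10 -- satisfied.
Step 2: Compute optimal value.
f(x*) = 9*(13/18)^2 - 13*(13/18) = -4.6944


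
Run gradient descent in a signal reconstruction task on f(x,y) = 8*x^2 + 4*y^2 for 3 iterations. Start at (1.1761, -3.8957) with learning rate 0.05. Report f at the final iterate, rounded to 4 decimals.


Gradient descent on f(x,y) = 8*x^2 + 4*y^2.
Starting point: (1.1761, -3.8957), alpha = 0.05
Step 1: grad_x = 2*8*1.1761 = 18.8176, grad_y = 2*4*-3.8957 = -31.1656
  x_1 = 1.1761 - 0.05*18.8176 = 0.2352
  y_1 = -3.8957 - 0.05*-31.1656 = -2.3374
Step 2: grad_x = 2*8*0.2352 = 3.7635, grad_y = 2*4*-2.3374 = -18.6994
  x_2 = 0.2352 - 0.05*3.7635 = 0.047
  y_2 = -2.3374 - 0.05*-18.6994 = -1.4025
Step 3: grad_x = 2*8*0.047 = 0.7527, grad_y = 2*4*-1.4025 = -11.2196
  x_3 = 0.047 - 0.05*0.7527 = 0.0094
  y_3 = -1.4025 - 0.05*-11.2196 = -0.8415
f(0.0094, -0.8415) = 8*0.0094^2 + 4*(-0.8415)^2 = 2.833


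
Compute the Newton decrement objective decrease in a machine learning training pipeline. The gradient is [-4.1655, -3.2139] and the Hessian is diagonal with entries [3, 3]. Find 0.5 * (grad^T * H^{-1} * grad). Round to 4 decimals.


Step 1: H is diagonal, so H^(-1) * g = [-1.3885, -1.0713].
Step 2: g^T H^(-1) g = sum_i g_i^2 / H_ii
  = (-4.1655)^2/3 + (-3.2139)^2/3
  = 5.7838 + 3.4431 = 9.2268
Step 3: Objective decrease = 0.5 * g^T H^(-1) g = 4.6134


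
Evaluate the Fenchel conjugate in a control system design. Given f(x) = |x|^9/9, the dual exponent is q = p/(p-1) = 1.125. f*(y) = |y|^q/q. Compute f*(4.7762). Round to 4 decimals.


The conjugate exponent q satisfies 1/p + 1/q = 1.
p = 9, so q = 9/(9 - 1) = 1.125
|y|^q = 4.7762^1.125 = 5.8072
f*(4.7762) = 5.8072 / 1.125 = 5.162


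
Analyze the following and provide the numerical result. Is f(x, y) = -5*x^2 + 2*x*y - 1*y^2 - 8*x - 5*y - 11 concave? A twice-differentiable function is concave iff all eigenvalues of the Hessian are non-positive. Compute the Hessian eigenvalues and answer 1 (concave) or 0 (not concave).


The Hessian of f(x,y) = -5*x^2 + 2*x*y - 1*y^2 - 8*x - 5*y - 11 is:
H = [[-10, 2], [2, -2]]
Trace = -10 - 2 = -12
Determinant = -10*-2 - (2)^2 = 16
Discriminant = (-12)^2 - 4*16 = 80.0
Eigenvalues: lambda_1 = -10.4721, lambda_2 = -1.5279
The function is concave.

1


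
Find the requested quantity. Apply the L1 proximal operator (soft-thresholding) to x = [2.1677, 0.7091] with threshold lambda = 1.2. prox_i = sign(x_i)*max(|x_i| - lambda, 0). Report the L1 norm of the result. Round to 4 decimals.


Soft-thresholding with lambda = 1.2:
prox(2.1677) = sign(2.1677)*max(|2.1677| - 1.2, 0) = 0.9677
prox(0.7091) = sign(0.7091)*max(|0.7091| - 1.2, 0) = 0.0
prox(x) = [0.9677, 0.0]
||prox(x)||_1 = 0.9677 + 0.0 = 0.9677


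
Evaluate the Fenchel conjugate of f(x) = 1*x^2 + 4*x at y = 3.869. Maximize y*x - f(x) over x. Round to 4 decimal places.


f*(y) = sup_x {y*x - a*x^2 - b*x} = sup_x {(y-b)*x - a*x^2}
FOC: (y - b) - 2a*x = 0 => x* = (y - b)/(2a)
x* = (3.869 - 4)/(2*1) = -0.0655
f*(3.869) = (y-b)^2/(4a) = (3.869 - 4)^2/(4*1)
= 0.0172/4 = 0.0043


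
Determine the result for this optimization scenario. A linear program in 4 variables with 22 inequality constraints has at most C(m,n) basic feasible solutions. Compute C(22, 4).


Each vertex corresponds to some choice of n active constraints out of m, so the number of vertices is at most C(m, n) = m! / (n!(m-n)!).
m = 22, n = 4
Numerator: 22 * 21 * 20 * 19
Denominator: 4! = 24
C(22, 4) = 7315


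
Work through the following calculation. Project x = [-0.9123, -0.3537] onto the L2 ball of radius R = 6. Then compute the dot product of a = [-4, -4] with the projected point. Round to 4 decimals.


Step 1: Compute ||x|| (intermediates to 6 decimals).
||x|| = sqrt((-0.9123)^2 + (-0.3537)^2) = 0.978466
Step 2: Project.
Since ||x|| <= R, proj = x (no scaling needed).
proj(x) = [-0.9123, -0.3537]
Step 3: Dot product.
a^T * proj(x) = -4*(-0.9123) - 4*(-0.3537) = 5.064


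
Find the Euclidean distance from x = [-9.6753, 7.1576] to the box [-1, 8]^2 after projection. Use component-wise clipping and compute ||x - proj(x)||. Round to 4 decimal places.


Project each component onto [-1, 8].
clip(-9.6753) = -1.0, clip(7.1576) = 7.1576
Projection = [-1.0, 7.1576]
Squared diffs: [75.2608, 0.0]
Distance = sqrt(75.2608) = 8.6753


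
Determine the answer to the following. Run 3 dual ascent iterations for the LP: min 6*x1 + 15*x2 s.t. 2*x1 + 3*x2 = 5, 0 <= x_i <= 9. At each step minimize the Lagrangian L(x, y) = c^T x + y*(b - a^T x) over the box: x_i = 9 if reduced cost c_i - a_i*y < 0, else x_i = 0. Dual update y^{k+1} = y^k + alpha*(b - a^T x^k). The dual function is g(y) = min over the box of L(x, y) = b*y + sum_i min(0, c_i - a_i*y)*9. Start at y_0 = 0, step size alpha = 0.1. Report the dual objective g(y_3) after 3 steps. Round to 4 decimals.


Dual ascent for LP: min 6*x1 + 15*x2, 2*x1 + 3*x2 = 5, 0 <= x_i <= 9
Step 1: y^k = 0.0, reduced costs: (6.0, 15.0)
  x^k = (0.0, 0.0), subgradient = b - a^T x = 5.0
  y^{k+1} = 0.0 + 0.1*5.0 = 0.5
Step 2: y^k = 0.5, reduced costs: (5.0, 13.5)
  x^k = (0.0, 0.0), subgradient = b - a^T x = 5.0
  y^{k+1} = 0.5 + 0.1*5.0 = 1.0
Step 3: y^k = 1.0, reduced costs: (4.0, 12.0)
  x^k = (0.0, 0.0), subgradient = b - a^T x = 5.0
  y^{k+1} = 1.0 + 0.1*5.0 = 1.5
Dual objective at y_3 = 1.5: reduced costs (3.0, 10.5), box minimizer x = (0.0, 0.0)
g(y_3) = b*y + (c1 - a1*y)*x1 + (c2 - a2*y)*x2 = 5*1.5 + 3.0*0.0 + 10.5*0.0 = 7.5 + 0.0 + 0.0 = 7.5


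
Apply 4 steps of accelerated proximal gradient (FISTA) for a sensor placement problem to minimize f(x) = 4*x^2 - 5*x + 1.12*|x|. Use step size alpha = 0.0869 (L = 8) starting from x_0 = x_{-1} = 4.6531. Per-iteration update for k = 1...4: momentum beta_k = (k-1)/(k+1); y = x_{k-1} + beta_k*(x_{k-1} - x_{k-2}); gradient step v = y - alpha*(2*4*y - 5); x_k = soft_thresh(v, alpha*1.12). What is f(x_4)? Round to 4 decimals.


FISTA on f(x) = 4*x^2 - 5*x + 1.12*|x|
L = 8, alpha = 0.0869
Iteration 1: beta = 0.0, y = 4.6531 + 0.0*(4.6531 - 4.6531) = 4.6531
  grad(y) = 32.2248, v = y - alpha*grad = 1.8528
  prox(v) = soft_thresh(1.8528, 0.0973) = 1.7554
Iteration 2: beta = 0.3333, y = 1.7554 + 0.3333*(1.7554 - 4.6531) = 0.7895
  grad(y) = 1.3164, v = y - alpha*grad = 0.6752
  prox(v) = soft_thresh(0.6752, 0.0973) = 0.5778
Iteration 3: beta = 0.5, y = 0.5778 + 0.5*(0.5778 - 1.7554) = -0.011
  grad(y) = -5.0878, v = y - alpha*grad = 0.4312
  prox(v) = soft_thresh(0.4312, 0.0973) = 0.3338
Iteration 4: beta = 0.6, y = 0.3338 + 0.6*(0.3338 - 0.5778) = 0.1874
  grad(y) = -3.5006, v = y - alpha*grad = 0.4916
  prox(v) = soft_thresh(0.4916, 0.0973) = 0.3943
f(x_4) = 4*0.3943^2 - 5*0.3943 + 1.12*|0.3943| = -0.908


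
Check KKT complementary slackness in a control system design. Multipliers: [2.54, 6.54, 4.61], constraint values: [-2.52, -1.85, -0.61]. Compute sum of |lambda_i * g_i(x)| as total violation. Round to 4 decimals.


KKT complementary slackness check:
lambda_1 * g_1 = 2.54 * -2.52 = -6.4008
lambda_2 * g_2 = 6.54 * -1.85 = -12.099
lambda_3 * g_3 = 4.61 * -0.61 = -2.8121
Total violation = 6.4008 + 12.099 + 2.8121 = 21.3119


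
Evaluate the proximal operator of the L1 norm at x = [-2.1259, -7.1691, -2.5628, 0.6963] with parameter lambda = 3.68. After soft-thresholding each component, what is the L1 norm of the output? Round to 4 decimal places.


Soft-thresholding with lambda = 3.68:
prox(-2.1259) = sign(-2.1259)*max(|-2.1259| - 3.68, 0) = 0.0
prox(-7.1691) = sign(-7.1691)*max(|-7.1691| - 3.68, 0) = -3.4891
prox(-2.5628) = sign(-2.5628)*max(|-2.5628| - 3.68, 0) = 0.0
prox(0.6963) = sign(0.6963)*max(|0.6963| - 3.68, 0) = 0.0
prox(x) = [0.0, -3.4891, 0.0, 0.0]
||prox(x)||_1 = 0.0 + 3.4891 + 0.0 + 0.0 = 3.4891


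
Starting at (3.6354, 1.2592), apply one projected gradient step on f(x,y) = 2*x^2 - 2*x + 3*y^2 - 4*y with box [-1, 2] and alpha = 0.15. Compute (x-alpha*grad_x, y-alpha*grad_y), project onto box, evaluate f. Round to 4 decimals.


Step 1: Compute gradient at (3.6354, 1.2592).
grad_x = 2*2*3.6354 - 2 = 12.5416
grad_y = 2*3*1.2592 - 4 = 3.5552
Step 2: Gradient step.
x_raw = 3.6354 - 0.15*12.5416 = 1.7542
y_raw = 1.2592 - 0.15*3.5552 = 0.7259
Step 3: Project onto [-1, 2].
x_proj = clip(1.7542) = 1.7542
y_proj = clip(0.7259) = 0.7259
Step 4: Evaluate f.
f(1.7542, 0.7259) = 1.323


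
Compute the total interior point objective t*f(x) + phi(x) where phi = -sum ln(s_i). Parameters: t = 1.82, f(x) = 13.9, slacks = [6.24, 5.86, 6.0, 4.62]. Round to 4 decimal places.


Step 1: Compute log-barrier.
ln values: [1.831, 1.7681, 1.7918, 1.5304]
phi = -(1.831 + 1.7681 + 1.7918 + 1.5304) = -6.9213
Step 2: Compute augmented objective.
t*f(x) = 1.82*13.9 = 25.298
Total = 25.298 - 6.9213 = 18.3767


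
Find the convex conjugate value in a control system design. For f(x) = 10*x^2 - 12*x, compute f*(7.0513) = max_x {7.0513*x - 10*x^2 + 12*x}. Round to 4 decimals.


f*(y) = sup_x {y*x - a*x^2 - b*x} = sup_x {(y-b)*x - a*x^2}
FOC: (y - b) - 2a*x = 0 => x* = (y - b)/(2a)
x* = (7.0513 + 12)/(2*10) = 0.9526
f*(7.0513) = (y-b)^2/(4a) = (7.0513 + 12)^2/(4*10)
= 362.952/40 = 9.0738


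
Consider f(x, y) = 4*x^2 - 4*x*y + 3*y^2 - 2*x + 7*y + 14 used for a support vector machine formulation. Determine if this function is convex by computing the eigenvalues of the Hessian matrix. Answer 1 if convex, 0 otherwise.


The Hessian of f(x,y) = 4*x^2 - 4*x*y + 3*y^2 - 2*x + 7*y + 14 is:
H = [[8, -4], [-4, 6]]
Trace = 8 + 6 = 14
Determinant = 8*6 - (-4)^2 = 32
Discriminant = (14)^2 - 4*32 = 68.0
Eigenvalues: lambda_1 = 2.8769, lambda_2 = 11.1231
The function is convex.

1


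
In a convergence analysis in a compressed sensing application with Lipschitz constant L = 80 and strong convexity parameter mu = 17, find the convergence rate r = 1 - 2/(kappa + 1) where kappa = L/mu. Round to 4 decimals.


Step 1: Compute the condition number.
kappa = L/mu = 80/17 = 4.7059
Step 2: Compute the convergence rate.
r = 1 - 2/(kappa + 1) = 1 - 2*mu/(L + mu) = (L - mu)/(L + mu) = 63/97 = 0.6495


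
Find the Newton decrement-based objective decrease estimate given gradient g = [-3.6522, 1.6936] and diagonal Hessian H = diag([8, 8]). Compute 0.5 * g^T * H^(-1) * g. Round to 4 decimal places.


Step 1: H is diagonal, so H^(-1) * g = [-0.4565, 0.2117].
Step 2: g^T H^(-1) g = sum_i g_i^2 / H_ii
  = (-3.6522)^2/8 + (1.6936)^2/8
  = 1.6673 + 0.3585 = 2.0259
Step 3: Objective decrease = 0.5 * g^T H^(-1) g = 1.0129


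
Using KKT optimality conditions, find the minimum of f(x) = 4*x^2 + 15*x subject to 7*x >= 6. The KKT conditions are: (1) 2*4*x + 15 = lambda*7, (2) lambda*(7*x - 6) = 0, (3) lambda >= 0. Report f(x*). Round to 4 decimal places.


Step 1: Try lambda = 0 (constraint inactive).
x_unc = -15/(2*4) = -1.875
Check: 7*-1.875 = -13.125 < 6 -- violated!
Step 2: Constraint must be active: 7*x = 6
x* = 6/7 = 0.8571 (rounded; the exact value 6/7 is used below)
lambda = (2*4*(6/7) + 15)/7 = 3.1224
Step 3: Compute optimal value.
f(x*) = 4*(6/7)^2 + 15*(6/7) = 15.7959


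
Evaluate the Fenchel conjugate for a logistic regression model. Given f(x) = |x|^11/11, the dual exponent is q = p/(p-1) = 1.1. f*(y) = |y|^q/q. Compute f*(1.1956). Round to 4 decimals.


The conjugate exponent q satisfies 1/p + 1/q = 1.
p = 11, so q = 11/(11 - 1) = 1.1
|y|^q = 1.1956^1.1 = 1.2172
f*(1.1956) = 1.2172 / 1.1 = 1.1065


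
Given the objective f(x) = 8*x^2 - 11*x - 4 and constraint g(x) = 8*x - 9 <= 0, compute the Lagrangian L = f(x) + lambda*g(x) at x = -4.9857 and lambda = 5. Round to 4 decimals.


Step 1: Evaluate f(x).
f(-4.9857) = 8*(-4.9857)^2 - 11*(-4.9857) - 4 = 249.7003
Step 2: Evaluate g(x).
g(-4.9857) = 8*-4.9857 - 9 = -48.8856
Step 3: Compute Lagrangian.
L = 249.7003 + 5*-48.8856 = 5.2723


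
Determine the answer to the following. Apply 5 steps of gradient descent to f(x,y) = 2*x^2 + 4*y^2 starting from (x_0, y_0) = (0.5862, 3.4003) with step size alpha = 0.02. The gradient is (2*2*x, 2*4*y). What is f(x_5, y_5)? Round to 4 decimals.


Gradient descent on f(x,y) = 2*x^2 + 4*y^2.
Starting point: (0.5862, 3.4003), alpha = 0.02
Step 1: grad_x = 2*2*0.5862 = 2.3448, grad_y = 2*4*3.4003 = 27.2024
  x_1 = 0.5862 - 0.02*2.3448 = 0.5393
  y_1 = 3.4003 - 0.02*27.2024 = 2.8563
Step 2: grad_x = 2*2*0.5393 = 2.1572, grad_y = 2*4*2.8563 = 22.85
  x_2 = 0.5393 - 0.02*2.1572 = 0.4962
  y_2 = 2.8563 - 0.02*22.85 = 2.3993
Step 3: grad_x = 2*2*0.4962 = 1.9846, grad_y = 2*4*2.3993 = 19.194
  x_3 = 0.4962 - 0.02*1.9846 = 0.4565
  y_3 = 2.3993 - 0.02*19.194 = 2.0154
Step 4: grad_x = 2*2*0.4565 = 1.8259, grad_y = 2*4*2.0154 = 16.123
  x_4 = 0.4565 - 0.02*1.8259 = 0.4199
  y_4 = 2.0154 - 0.02*16.123 = 1.6929
Step 5: grad_x = 2*2*0.4199 = 1.6798, grad_y = 2*4*1.6929 = 13.5433
  x_5 = 0.4199 - 0.02*1.6798 = 0.3864
  y_5 = 1.6929 - 0.02*13.5433 = 1.422
f(0.3864, 1.422) = 2*0.3864^2 + 4*1.422^2 = 8.3874


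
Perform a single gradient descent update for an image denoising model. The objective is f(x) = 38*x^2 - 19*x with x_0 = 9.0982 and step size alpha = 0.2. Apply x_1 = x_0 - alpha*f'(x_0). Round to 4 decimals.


We compute the gradient at x_0 and apply the update.
f'(x) = 76*x - 19
f'(9.0982) = 76*9.0982 - 19 = 672.4632
x_1 = 9.0982 - 0.2*672.4632 = -125.3944


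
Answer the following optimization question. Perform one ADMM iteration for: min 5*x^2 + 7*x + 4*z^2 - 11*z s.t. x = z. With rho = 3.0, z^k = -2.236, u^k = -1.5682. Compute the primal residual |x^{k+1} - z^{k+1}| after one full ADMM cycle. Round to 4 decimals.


ADMM iteration with rho = 3.0, z^k = -2.236, u^k = -1.5682
Step 1: x-update.
Minimize 5*x^2 + 7*x + (3.0/2)*(x + 2.236 - 1.5682)^2
FOC: (2*5 + 3.0)*x = -7 + 3.0*(-2.236 + 1.5682)
x^{k+1} = -0.6926
Step 2: z-update.
Minimize 4*z^2 - 11*z + (3.0/2)*(-0.6926 - z - 1.5682)^2
FOC: (2*4 + 3.0)*z = 11 + 3.0*(-0.6926 - 1.5682)
z^{k+1} = 0.3834
Step 3: u-update.
u^{k+1} = -1.5682 - 0.6926 - 0.3834 = -2.6442
Step 4: Primal residual = |-0.6926 - 0.3834| = 1.076


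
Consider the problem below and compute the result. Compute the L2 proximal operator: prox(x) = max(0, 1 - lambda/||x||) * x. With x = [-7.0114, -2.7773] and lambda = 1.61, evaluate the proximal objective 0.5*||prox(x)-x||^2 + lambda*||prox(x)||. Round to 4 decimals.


Step 1: Compute ||x||.
||x|| = 7.5414
Step 2: Compute scaling factor.
scale = max(0, 1 - 1.61/7.5414) = 0.7865
Step 3: prox(x) = [-5.5146, -2.1844]
||prox(x)|| = 5.9314
Step 4: Proximal objective.
0.5*||prox-x||^2 = 1.2961
lambda*||prox|| = 9.5496
Total = 10.8456


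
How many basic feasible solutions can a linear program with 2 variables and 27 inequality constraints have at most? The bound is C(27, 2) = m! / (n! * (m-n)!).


Each vertex corresponds to some choice of n active constraints out of m, so the number of vertices is at most C(m, n) = m! / (n!(m-n)!).
m = 27, n = 2
Numerator: 27 * 26
Denominator: 2! = 2
C(27, 2) = 351


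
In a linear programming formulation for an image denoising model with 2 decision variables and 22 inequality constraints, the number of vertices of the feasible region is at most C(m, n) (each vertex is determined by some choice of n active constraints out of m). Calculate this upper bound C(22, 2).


Each vertex corresponds to some choice of n active constraints out of m, so the number of vertices is at most C(m, n) = m! / (n!(m-n)!).
m = 22, n = 2
Numerator: 22 * 21
Denominator: 2! = 2
C(22, 2) = 231


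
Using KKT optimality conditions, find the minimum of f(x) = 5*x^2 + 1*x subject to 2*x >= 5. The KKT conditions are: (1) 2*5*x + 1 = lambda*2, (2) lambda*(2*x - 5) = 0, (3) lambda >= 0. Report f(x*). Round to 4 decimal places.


Step 1: Try lambda = 0 (constraint inactive).
x_unc = -1/(2*5) = -0.1
Check: 2*-0.1 = -0.2 < 5 -- violated!
Step 2: Constraint must be active: 2*x = 5
x* = 5/2 = 2.5
lambda = (2*5*2.5 + 1)/2 = 13.0
Step 3: Compute optimal value.
f(x*) = 5*2.5^2 + 1*2.5 = 33.75


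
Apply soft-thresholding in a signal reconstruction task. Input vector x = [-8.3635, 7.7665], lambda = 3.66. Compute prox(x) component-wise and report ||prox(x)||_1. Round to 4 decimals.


Soft-thresholding with lambda = 3.66:
prox(-8.3635) = sign(-8.3635)*max(|-8.3635| - 3.66, 0) = -4.7035
prox(7.7665) = sign(7.7665)*max(|7.7665| - 3.66, 0) = 4.1065
prox(x) = [-4.7035, 4.1065]
||prox(x)||_1 = 4.7035 + 4.1065 = 8.81


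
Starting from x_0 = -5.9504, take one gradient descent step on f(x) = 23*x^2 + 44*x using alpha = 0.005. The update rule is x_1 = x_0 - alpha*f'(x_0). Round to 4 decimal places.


We compute the gradient at x_0 and apply the update.
f'(x) = 46*x + 44
f'(-5.9504) = 46*-5.9504 + 44 = -229.7184
x_1 = -5.9504 - 0.005*-229.7184 = -4.8018


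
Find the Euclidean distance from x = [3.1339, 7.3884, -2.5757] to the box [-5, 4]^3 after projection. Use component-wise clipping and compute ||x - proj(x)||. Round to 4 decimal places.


Project each component onto [-5, 4].
clip(3.1339) = 3.1339, clip(7.3884) = 4.0, clip(-2.5757) = -2.5757
Projection = [3.1339, 4.0, -2.5757]
Squared diffs: [0.0, 11.4813, 0.0]
Distance = sqrt(11.4813) = 3.3884


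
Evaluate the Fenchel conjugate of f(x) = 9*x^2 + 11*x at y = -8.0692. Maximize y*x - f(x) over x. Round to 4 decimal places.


f*(y) = sup_x {y*x - a*x^2 - b*x} = sup_x {(y-b)*x - a*x^2}
FOC: (y - b) - 2a*x = 0 => x* = (y - b)/(2a)
x* = (-8.0692 - 11)/(2*9) = -1.0594
f*(-8.0692) = (y-b)^2/(4a) = (-8.0692 - 11)^2/(4*9)
= 363.6344/36 = 10.101


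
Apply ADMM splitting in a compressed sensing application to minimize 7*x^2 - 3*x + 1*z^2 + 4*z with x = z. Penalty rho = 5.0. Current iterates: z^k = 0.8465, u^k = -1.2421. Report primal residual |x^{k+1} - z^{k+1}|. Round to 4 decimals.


ADMM iteration with rho = 5.0, z^k = 0.8465, u^k = -1.2421
Step 1: x-update.
Minimize 7*x^2 - 3*x + (5.0/2)*(x - 0.8465 - 1.2421)^2
FOC: (2*7 + 5.0)*x = 3 + 5.0*(0.8465 + 1.2421)
x^{k+1} = 0.7075
Step 2: z-update.
Minimize 1*z^2 + 4*z + (5.0/2)*(0.7075 - z - 1.2421)^2
FOC: (2*1 + 5.0)*z = -4 + 5.0*(0.7075 - 1.2421)
z^{k+1} = -0.9533
Step 3: u-update.
u^{k+1} = -1.2421 + 0.7075 + 0.9533 = 0.4187
Step 4: Primal residual = |0.7075 + 0.9533| = 1.6608


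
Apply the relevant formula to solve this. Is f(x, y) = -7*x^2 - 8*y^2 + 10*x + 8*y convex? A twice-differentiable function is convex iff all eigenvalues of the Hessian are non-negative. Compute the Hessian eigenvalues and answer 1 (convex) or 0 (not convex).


The Hessian of f(x,y) = -7*x^2 - 8*y^2 + 10*x + 8*y is:
H = [[-14, 0], [0, -16]]
Trace = -14 - 16 = -30
Determinant = -14*-16 - (0)^2 = 224
Discriminant = (-30)^2 - 4*224 = 4.0
Eigenvalues: lambda_1 = -16.0, lambda_2 = -14.0
The function is not convex.

0


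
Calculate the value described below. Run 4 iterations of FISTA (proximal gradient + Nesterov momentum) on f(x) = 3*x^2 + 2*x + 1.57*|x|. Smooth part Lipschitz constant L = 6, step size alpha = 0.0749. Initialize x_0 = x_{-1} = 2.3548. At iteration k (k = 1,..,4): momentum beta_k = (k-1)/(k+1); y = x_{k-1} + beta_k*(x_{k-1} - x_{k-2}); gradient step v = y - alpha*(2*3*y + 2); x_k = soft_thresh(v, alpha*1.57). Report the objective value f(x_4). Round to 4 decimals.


FISTA on f(x) = 3*x^2 + 2*x + 1.57*|x|
L = 6, alpha = 0.0749
Iteration 1: beta = 0.0, y = 2.3548 + 0.0*(2.3548 - 2.3548) = 2.3548
  grad(y) = 16.1288, v = y - alpha*grad = 1.1468
  prox(v) = soft_thresh(1.1468, 0.1176) = 1.0292
Iteration 2: beta = 0.3333, y = 1.0292 + 0.3333*(1.0292 - 2.3548) = 0.5873
  grad(y) = 5.5237, v = y - alpha*grad = 0.1736
  prox(v) = soft_thresh(0.1736, 0.1176) = 0.056
Iteration 3: beta = 0.5, y = 0.056 + 0.5*(0.056 - 1.0292) = -0.4306
  grad(y) = -0.5838, v = y - alpha*grad = -0.3869
  prox(v) = soft_thresh(-0.3869, 0.1176) = -0.2693
Iteration 4: beta = 0.6, y = -0.2693 + 0.6*(-0.2693 - 0.056) = -0.4645
  grad(y) = -0.7869, v = y - alpha*grad = -0.4055
  prox(v) = soft_thresh(-0.4055, 0.1176) = -0.288
f(x_4) = 3*(-0.288)^2 + 2*(-0.288) + 1.57*|-0.288| = 0.1249


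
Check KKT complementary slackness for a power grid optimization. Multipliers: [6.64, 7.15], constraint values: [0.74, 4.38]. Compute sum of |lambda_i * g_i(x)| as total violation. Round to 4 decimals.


KKT complementary slackness check:
lambda_1 * g_1 = 6.64 * 0.74 = 4.9136
lambda_2 * g_2 = 7.15 * 4.38 = 31.317
Total violation = 4.9136 + 31.317 = 36.2306


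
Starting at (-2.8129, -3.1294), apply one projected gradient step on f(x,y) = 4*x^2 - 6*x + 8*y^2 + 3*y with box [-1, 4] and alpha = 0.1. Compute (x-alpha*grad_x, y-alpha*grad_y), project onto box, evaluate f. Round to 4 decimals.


Step 1: Compute gradient at (-2.8129, -3.1294).
grad_x = 2*4*-2.8129 - 6 = -28.5032
grad_y = 2*8*-3.1294 + 3 = -47.0704
Step 2: Gradient step.
x_raw = -2.8129 - 0.1*-28.5032 = 0.0374
y_raw = -3.1294 - 0.1*-47.0704 = 1.5776
Step 3: Project onto [-1, 4].
x_proj = clip(0.0374) = 0.0374
y_proj = clip(1.5776) = 1.5776
Step 4: Evaluate f.
f(0.0374, 1.5776) = 24.4256


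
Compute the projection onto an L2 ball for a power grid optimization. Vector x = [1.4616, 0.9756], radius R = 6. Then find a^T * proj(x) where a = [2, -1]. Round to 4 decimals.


Step 1: Compute ||x|| (intermediates to 6 decimals).
||x|| = sqrt(1.4616^2 + 0.9756^2) = 1.757291
Step 2: Project.
Since ||x|| <= R, proj = x (no scaling needed).
proj(x) = [1.4616, 0.9756]
Step 3: Dot product.
a^T * proj(x) = 2*1.4616 - 1*0.9756 = 1.9476


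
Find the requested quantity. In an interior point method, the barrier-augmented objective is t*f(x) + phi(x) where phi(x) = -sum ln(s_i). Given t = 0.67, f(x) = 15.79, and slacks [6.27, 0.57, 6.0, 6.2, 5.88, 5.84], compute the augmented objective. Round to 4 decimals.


Step 1: Compute log-barrier.
ln values: [1.8358, -0.5621, 1.7918, 1.8245, 1.7716, 1.7647]
phi = -(1.8358 - 0.5621 + 1.7918 + 1.8245 + 1.7716 + 1.7647) = -8.4263
Step 2: Compute augmented objective.
t*f(x) = 0.67*15.79 = 10.5793
Total = 10.5793 - 8.4263 = 2.153


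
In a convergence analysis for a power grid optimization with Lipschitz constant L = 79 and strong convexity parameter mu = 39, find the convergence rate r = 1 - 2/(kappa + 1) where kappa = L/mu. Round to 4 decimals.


Step 1: Compute the condition number.
kappa = L/mu = 79/39 = 2.0256
Step 2: Compute the convergence rate.
r = 1 - 2/(kappa + 1) = 1 - 2*mu/(L + mu) = (L - mu)/(L + mu) = 40/118 = 0.339


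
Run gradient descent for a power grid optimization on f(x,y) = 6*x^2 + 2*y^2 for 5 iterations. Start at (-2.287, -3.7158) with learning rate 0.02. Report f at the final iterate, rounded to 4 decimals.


Gradient descent on f(x,y) = 6*x^2 + 2*y^2.
Starting point: (-2.287, -3.7158), alpha = 0.02
Step 1: grad_x = 2*6*-2.287 = -27.444, grad_y = 2*2*-3.7158 = -14.8632
  x_1 = -2.287 - 0.02*-27.444 = -1.7381
  y_1 = -3.7158 - 0.02*-14.8632 = -3.4185
Step 2: grad_x = 2*6*-1.7381 = -20.8574, grad_y = 2*2*-3.4185 = -13.6741
  x_2 = -1.7381 - 0.02*-20.8574 = -1.321
  y_2 = -3.4185 - 0.02*-13.6741 = -3.1451
Step 3: grad_x = 2*6*-1.321 = -15.8517, grad_y = 2*2*-3.1451 = -12.5802
  x_3 = -1.321 - 0.02*-15.8517 = -1.0039
  y_3 = -3.1451 - 0.02*-12.5802 = -2.8934
Step 4: grad_x = 2*6*-1.0039 = -12.0473, grad_y = 2*2*-2.8934 = -11.5738
  x_4 = -1.0039 - 0.02*-12.0473 = -0.763
  y_4 = -2.8934 - 0.02*-11.5738 = -2.662
Step 5: grad_x = 2*6*-0.763 = -9.1559, grad_y = 2*2*-2.662 = -10.6479
  x_5 = -0.763 - 0.02*-9.1559 = -0.5799
  y_5 = -2.662 - 0.02*-10.6479 = -2.449
f(-0.5799, -2.449) = 6*(-0.5799)^2 + 2*(-2.449)^2 = 14.0129


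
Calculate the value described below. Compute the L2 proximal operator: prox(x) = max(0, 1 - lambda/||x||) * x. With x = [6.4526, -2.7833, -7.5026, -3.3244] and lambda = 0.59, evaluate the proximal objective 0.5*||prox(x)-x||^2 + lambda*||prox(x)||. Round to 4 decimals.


Step 1: Compute ||x||.
||x|| = 10.8039
Step 2: Compute scaling factor.
scale = max(0, 1 - 0.59/10.8039) = 0.9454
Step 3: prox(x) = [6.1002, -2.6313, -7.0929, -3.1429]
||prox(x)|| = 10.2139
Step 4: Proximal objective.
0.5*||prox-x||^2 = 0.1741
lambda*||prox|| = 6.0262
Total = 6.2002
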